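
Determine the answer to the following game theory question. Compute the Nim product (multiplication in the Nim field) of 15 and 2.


Nim multiplication is bilinear over XOR: (u XOR v) * w = (u*w) XOR (v*w).
So we split each operand into its bit components and XOR the pairwise Nim products.
15 = 1 + 2 + 4 + 8 (as XOR of powers of 2).
2 = 2 (as XOR of powers of 2).
Using the standard Nim-product table on single bits:
  2*2 = 3,   2*4 = 8,   2*8 = 12,
  4*4 = 6,   4*8 = 11,  8*8 = 13,
and  1*x = x (identity), k*l = l*k (commutative).
Pairwise Nim products:
  1 * 2 = 2
  2 * 2 = 3
  4 * 2 = 8
  8 * 2 = 12
XOR them: 2 XOR 3 XOR 8 XOR 12 = 5.
Result: 15 * 2 = 5 (in Nim).

5


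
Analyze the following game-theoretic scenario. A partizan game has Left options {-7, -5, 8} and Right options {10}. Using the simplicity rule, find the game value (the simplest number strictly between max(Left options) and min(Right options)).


Left options: {-7, -5, 8}, max = 8
Right options: {10}, min = 10
All options are numbers and max(Left) < min(Right), so by the simplicity theorem the value is the simplest (earliest-born) number strictly between 8 and 10.
The only integer strictly between 8 and 10 is 9.
No non-integer in the interval can be simpler: if x is a non-integer in the interval, then floor(x) or ceil(x) also lies in the interval (the interval contains an integer), and both are proper prefixes of x's sign expansion, i.e. born earlier. So the game value is 9.
Game value = 9

9


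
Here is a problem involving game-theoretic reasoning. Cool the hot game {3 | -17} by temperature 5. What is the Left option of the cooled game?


Original game: {3 | -17} (a switch {a | b} with a > b).
Cooling by t (for t below the temperature (a - b)/2 = 10) taxes each move by t: {a | b} cooled by t is {a - t | b + t}.
Cooling amount: t = 5
Cooled Left option: 3 - 5 = -2
Cooled Right option: -17 + 5 = -12
Cooled game: {-2 | -12}
Left option = -2

-2


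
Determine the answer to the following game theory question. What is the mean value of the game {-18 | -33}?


Game = {-18 | -33}, a switch {a | b} with numbers a > b.
Its thermograph has left wall a - t and right wall b + t, which meet at t = (a - b)/2, where both equal (a + b)/2. So the mast (mean value) is at (a + b)/2.
Mean = (-18 + (-33))/2 = -51/2 = -51/2

-51/2


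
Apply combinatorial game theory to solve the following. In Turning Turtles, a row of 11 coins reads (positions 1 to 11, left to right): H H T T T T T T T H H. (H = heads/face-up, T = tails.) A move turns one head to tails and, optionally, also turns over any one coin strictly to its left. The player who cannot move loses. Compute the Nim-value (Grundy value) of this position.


Coins: H H T T T T T T T H H
Key fact: a single head at position k behaves exactly like a Nim heap of size k (turning it to T and optionally flipping a coin at j < k corresponds to moving the heap from k to j, or to 0), and heads combine as a disjunctive sum (two heads at the same place would cancel, matching j XOR j = 0). So the Nim-value is the XOR of the 1-indexed positions of the heads.
Face-up positions (1-indexed): [1, 2, 10, 11]
XOR 0 with 1: 0 XOR 1 = 1
XOR 1 with 2: 1 XOR 2 = 3
XOR 3 with 10: 3 XOR 10 = 9
XOR 9 with 11: 9 XOR 11 = 2
Nim-value = 2

2


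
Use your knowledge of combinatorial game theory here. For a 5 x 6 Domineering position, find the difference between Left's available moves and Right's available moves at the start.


Board is 5 x 6 (rows x cols).
Left (vertical) placements: (rows-1) * cols = 4 * 6 = 24
Right (horizontal) placements: rows * (cols-1) = 5 * 5 = 25
Advantage = Left - Right = 24 - 25 = -1

-1


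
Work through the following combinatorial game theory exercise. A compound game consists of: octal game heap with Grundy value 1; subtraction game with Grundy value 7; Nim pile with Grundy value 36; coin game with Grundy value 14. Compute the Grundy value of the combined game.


By the Sprague-Grundy theorem, the Grundy value of a sum of games is the XOR of individual Grundy values.
octal game heap: Grundy value = 1. Running XOR: 0 XOR 1 = 1
subtraction game: Grundy value = 7. Running XOR: 1 XOR 7 = 6
Nim pile: Grundy value = 36. Running XOR: 6 XOR 36 = 34
coin game: Grundy value = 14. Running XOR: 34 XOR 14 = 44
The combined Grundy value is 44.

44


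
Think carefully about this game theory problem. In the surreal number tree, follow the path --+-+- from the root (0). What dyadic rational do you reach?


Sign expansion: --+-+-
Rule: track bounds (lo, hi), initially (-inf, +inf). On '+', the current value becomes lo and we move to the simplest number in (value, hi): value + 1 if hi = +inf, otherwise the midpoint (value + hi)/2. On '-', the current value becomes hi and we move to value - 1 if lo = -inf, otherwise the midpoint (lo + value)/2.
Start at 0.
Step 1: sign = -, move left. Bounds: (-inf, 0). Value = -1
Step 2: sign = -, move left. Bounds: (-inf, -1). Value = -2
Step 3: sign = +, move right. Bounds: (-2, -1). Value = -3/2
Step 4: sign = -, move left. Bounds: (-2, -3/2). Value = -7/4
Step 5: sign = +, move right. Bounds: (-7/4, -3/2). Value = -13/8
Step 6: sign = -, move left. Bounds: (-7/4, -13/8). Value = -27/16
The surreal number with sign expansion --+-+- is -27/16.

-27/16


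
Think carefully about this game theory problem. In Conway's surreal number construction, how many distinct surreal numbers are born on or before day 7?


Day 0: {|} = 0 is born. Count = 1.
Day n: the number of surreal numbers born by day n is 2^(n+1) - 1.
By day 0: 2^1 - 1 = 1
By day 1: 2^2 - 1 = 3
By day 2: 2^3 - 1 = 7
By day 3: 2^4 - 1 = 15
By day 4: 2^5 - 1 = 31
By day 5: 2^6 - 1 = 63
By day 6: 2^7 - 1 = 127
By day 7: 2^8 - 1 = 255
By day 7: 255 surreal numbers.

255


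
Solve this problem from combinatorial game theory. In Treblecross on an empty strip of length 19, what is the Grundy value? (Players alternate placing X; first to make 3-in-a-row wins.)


Treblecross: place X on empty cells; 3-in-a-row wins.
Playing within two cells of an existing X lets the opponent win at once, so sensible play treats the cells i-2..i+2 around each X as dead. The player left with no safe cell loses, so this is a normal-play take-away game on strips of safe cells.
Placing X at cell i (0-indexed) of a strip of k safe cells leaves independent strips of sizes max(0, i-2) and max(0, k-i-3). Hence G(k) = mex{ G(max(0,i-2)) XOR G(max(0,k-i-3)) : 0 <= i < k }, with G(0) = 0.
G(1): splits (0,0):0^0=0 -> mex({0}) = 1
G(2): splits (0,0):0^0=0 -> mex({0}) = 1
G(3): splits (0,0):0^0=0 -> mex({0}) = 1
G(4): splits (0,1):0^1=1 (0,0):0^0=0 -> mex({0, 1}) = 2
G(5): splits (0,2):0^1=1 (0,1):0^1=1 (0,0):0^0=0 -> mex({0, 1}) = 2
G(6) = mex({1}) = 0
G(7) = mex({0, 1, 2}) = 3
G(8) = mex({0, 1, 2}) = 3
G(9) = mex({0, 2}) = 1
G(10) = mex({0, 2, 3}) = 1
G(11) = mex({0, 3}) = 1
G(12) = mex({1, 3}) = 0
G(13) = mex({0, 1, 2, 3}) = 4
G(14) = mex({0, 1, 2}) = 3
G(15) = mex({0, 1, 2}) = 3
G(16) = mex({0, 1, 2, 4}) = 3
G(17) = mex({0, 1, 3, 4}) = 2
G(18) = mex({0, 1, 3, 4}) = 2
G(19) = mex({0, 1, 3, 5}) = 2
Therefore G(19) = 2.

2


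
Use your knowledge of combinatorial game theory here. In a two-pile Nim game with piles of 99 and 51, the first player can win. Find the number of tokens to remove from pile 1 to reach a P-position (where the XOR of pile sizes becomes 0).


Piles: 99 and 51
Current XOR: 99 XOR 51 = 80 (non-zero, so this is an N-position).
To make the XOR zero, we need to find a move that balances the piles.
For pile 1 (size 99): target = 99 XOR 80 = 51
We reduce pile 1 from 99 to 51.
Tokens removed: 99 - 51 = 48
Verification: 51 XOR 51 = 0

48


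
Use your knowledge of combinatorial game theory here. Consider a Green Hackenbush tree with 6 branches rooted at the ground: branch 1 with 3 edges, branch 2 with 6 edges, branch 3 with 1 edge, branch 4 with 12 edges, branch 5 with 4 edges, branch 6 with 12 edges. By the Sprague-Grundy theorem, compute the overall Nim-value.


The tree has 6 branches from the ground vertex.
In Green Hackenbush, the Nim-value of a simple path of length k is k.
Branch 1: length 3, Nim-value = 3
Branch 2: length 6, Nim-value = 6
Branch 3: length 1, Nim-value = 1
Branch 4: length 12, Nim-value = 12
Branch 5: length 4, Nim-value = 4
Branch 6: length 12, Nim-value = 12
Total Nim-value = XOR of all branch values:
0 XOR 3 = 3
3 XOR 6 = 5
5 XOR 1 = 4
4 XOR 12 = 8
8 XOR 4 = 12
12 XOR 12 = 0
Nim-value of the tree = 0

0


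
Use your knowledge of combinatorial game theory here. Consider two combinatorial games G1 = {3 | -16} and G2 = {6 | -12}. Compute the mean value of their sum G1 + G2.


G1 = {3 | -16}, G2 = {6 | -12}
Each is a switch {a | b} with numbers a > b; its mean value is (a + b)/2, and mean value is additive over game sums: m(G1 + G2) = m(G1) + m(G2).
Mean of G1 = (3 + (-16))/2 = -13/2 = -13/2
Mean of G2 = (6 + (-12))/2 = -6/2 = -3
Mean of G1 + G2 = -13/2 + -3 = -19/2

-19/2


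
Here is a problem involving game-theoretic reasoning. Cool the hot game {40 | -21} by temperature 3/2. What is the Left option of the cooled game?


Original game: {40 | -21} (a switch {a | b} with a > b).
Cooling by t (for t below the temperature (a - b)/2 = 61/2) taxes each move by t: {a | b} cooled by t is {a - t | b + t}.
Cooling amount: t = 3/2
Cooled Left option: 40 - 3/2 = 77/2
Cooled Right option: -21 + 3/2 = -39/2
Cooled game: {77/2 | -39/2}
Left option = 77/2

77/2


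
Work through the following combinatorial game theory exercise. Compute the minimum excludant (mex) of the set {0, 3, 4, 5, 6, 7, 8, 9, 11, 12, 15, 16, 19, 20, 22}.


Set = {0, 3, 4, 5, 6, 7, 8, 9, 11, 12, 15, 16, 19, 20, 22}
0 is in the set.
1 is NOT in the set. This is the mex.
mex = 1

1


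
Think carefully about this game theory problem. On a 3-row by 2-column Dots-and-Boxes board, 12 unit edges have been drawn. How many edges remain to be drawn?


Grid: 3 x 2 boxes, i.e. 4 rows and 3 columns of dots.
Horizontal edges: (rows + 1) * cols = 4 * 2 = 8
Vertical edges: rows * (cols + 1) = 3 * 3 = 9
Total edges: 8 + 9 = 17
Edges drawn: 12
Remaining: 17 - 12 = 5

5


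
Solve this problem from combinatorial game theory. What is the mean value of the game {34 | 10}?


Game = {34 | 10}, a switch {a | b} with numbers a > b.
Its thermograph has left wall a - t and right wall b + t, which meet at t = (a - b)/2, where both equal (a + b)/2. So the mast (mean value) is at (a + b)/2.
Mean = (34 + (10))/2 = 44/2 = 22

22


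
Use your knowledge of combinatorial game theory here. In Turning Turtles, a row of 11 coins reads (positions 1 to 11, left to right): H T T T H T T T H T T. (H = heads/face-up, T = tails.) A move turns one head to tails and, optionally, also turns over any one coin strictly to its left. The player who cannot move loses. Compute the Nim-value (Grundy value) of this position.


Coins: H T T T H T T T H T T
Key fact: a single head at position k behaves exactly like a Nim heap of size k (turning it to T and optionally flipping a coin at j < k corresponds to moving the heap from k to j, or to 0), and heads combine as a disjunctive sum (two heads at the same place would cancel, matching j XOR j = 0). So the Nim-value is the XOR of the 1-indexed positions of the heads.
Face-up positions (1-indexed): [1, 5, 9]
XOR 0 with 1: 0 XOR 1 = 1
XOR 1 with 5: 1 XOR 5 = 4
XOR 4 with 9: 4 XOR 9 = 13
Nim-value = 13

13


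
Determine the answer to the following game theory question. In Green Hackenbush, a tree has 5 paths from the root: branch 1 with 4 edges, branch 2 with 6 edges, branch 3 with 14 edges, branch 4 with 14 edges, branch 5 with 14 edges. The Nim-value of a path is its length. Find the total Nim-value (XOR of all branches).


The tree has 5 branches from the ground vertex.
In Green Hackenbush, the Nim-value of a simple path of length k is k.
Branch 1: length 4, Nim-value = 4
Branch 2: length 6, Nim-value = 6
Branch 3: length 14, Nim-value = 14
Branch 4: length 14, Nim-value = 14
Branch 5: length 14, Nim-value = 14
Total Nim-value = XOR of all branch values:
0 XOR 4 = 4
4 XOR 6 = 2
2 XOR 14 = 12
12 XOR 14 = 2
2 XOR 14 = 12
Nim-value of the tree = 12

12


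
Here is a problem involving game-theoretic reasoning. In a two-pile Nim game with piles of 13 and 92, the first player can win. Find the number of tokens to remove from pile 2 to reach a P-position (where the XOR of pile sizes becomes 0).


Piles: 13 and 92
Current XOR: 13 XOR 92 = 81 (non-zero, so this is an N-position).
To make the XOR zero, we need to find a move that balances the piles.
For pile 2 (size 92): target = 92 XOR 81 = 13
We reduce pile 2 from 92 to 13.
Tokens removed: 92 - 13 = 79
Verification: 13 XOR 13 = 0

79


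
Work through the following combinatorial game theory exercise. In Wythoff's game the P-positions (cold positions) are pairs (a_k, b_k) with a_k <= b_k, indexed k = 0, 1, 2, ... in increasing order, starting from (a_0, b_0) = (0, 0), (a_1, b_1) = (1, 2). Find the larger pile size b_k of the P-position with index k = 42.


By Wythoff's theorem, a_k = floor(k * phi) and b_k = floor(k * phi^2) = a_k + k, where phi = (1 + sqrt(5))/2 is the golden ratio.
phi = (1 + sqrt(5))/2 = 1.618034
phi^2 = phi + 1 = 2.618034
k = 42
k * phi^2 = 42 * 2.618034 = 109.957428
b_42 = floor(k * phi^2) = 109 (check: a_42 + k = 67 + 42 = 109)

109


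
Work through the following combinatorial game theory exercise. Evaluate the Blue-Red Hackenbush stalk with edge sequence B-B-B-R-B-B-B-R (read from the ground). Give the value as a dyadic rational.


Edges (from ground): B-B-B-R-B-B-B-R
By Berlekamp's sign-expansion rule, a Blue-Red Hackenbush stalk has the value of the surreal number whose sign sequence is the edge sequence with B -> + and R -> -.
Sign sequence: +++-+++-
Trace the sign expansion in the surreal number tree, starting from 0:
Edge 1: B (sign +) -> bounds (0, +inf), value = 1
Edge 2: B (sign +) -> bounds (1, +inf), value = 2
Edge 3: B (sign +) -> bounds (2, +inf), value = 3
Edge 4: R (sign -) -> bounds (2, 3), value = 5/2
Edge 5: B (sign +) -> bounds (5/2, 3), value = 11/4
Edge 6: B (sign +) -> bounds (11/4, 3), value = 23/8
Edge 7: B (sign +) -> bounds (23/8, 3), value = 47/16
Edge 8: R (sign -) -> bounds (23/8, 47/16), value = 93/32
Game value = 93/32

93/32


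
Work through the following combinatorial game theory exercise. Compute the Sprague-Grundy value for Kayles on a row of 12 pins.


Kayles: a move removes 1 or 2 adjacent pins from a contiguous row.
Removing pins from a row of k leaves two independent rows (a, b) with a + b = k - 1 (one pin) or a + b = k - 2 (two pins); an end removal gives a = 0.
By Sprague-Grundy, G(k) = mex{ G(a) XOR G(b) } over all these splits. G(0) = 0.
G(1): splits (0,0):0^0=0 -> mex({0}) = 1
G(2): splits (0,1):0^1=1 (0,0):0^0=0 -> mex({0, 1}) = 2
G(3): splits (0,2):0^2=2 (1,1):1^1=0 (0,1):0^1=1 -> mex({0, 1, 2}) = 3
G(4): splits (0,3):0^3=3 (1,2):1^2=3 (0,2):0^2=2 (1,1):1^1=0 -> mex({0, 2, 3}) = 1
G(5): splits (0,4):0^1=1 (1,3):1^3=2 (2,2):2^2=0 (0,3):0^3=3 (1,2):1^2=3 -> mex({0, 1, 2, 3}) = 4
G(6) = mex({0, 1, 2, 4}) = 3
G(7) = mex({0, 1, 3, 4, 5}) = 2
G(8) = mex({0, 2, 3, 5, 6}) = 1
G(9) = mex({0, 1, 2, 3, 6, 7}) = 4
G(10) = mex({0, 1, 3, 4, 5, 7}) = 2
G(11) = mex({0, 1, 2, 3, 4, 5}) = 6
G(12) = mex({0, 1, 2, 3, 5, 6, 7}) = 4
Therefore G(12) = 4.

4


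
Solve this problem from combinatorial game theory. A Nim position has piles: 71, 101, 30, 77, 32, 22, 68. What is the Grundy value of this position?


We need the XOR (exclusive or) of all pile sizes.
After XOR-ing pile 1 (size 71): 0 XOR 71 = 71
After XOR-ing pile 2 (size 101): 71 XOR 101 = 34
After XOR-ing pile 3 (size 30): 34 XOR 30 = 60
After XOR-ing pile 4 (size 77): 60 XOR 77 = 113
After XOR-ing pile 5 (size 32): 113 XOR 32 = 81
After XOR-ing pile 6 (size 22): 81 XOR 22 = 71
After XOR-ing pile 7 (size 68): 71 XOR 68 = 3
The Nim-value of this position is 3.

3


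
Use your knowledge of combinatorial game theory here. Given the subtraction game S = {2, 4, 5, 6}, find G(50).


The subtraction set is S = {2, 4, 5, 6}.
G(k) = mex{ G(k - s) : s in S, s <= k }. We compute iteratively: G(0) = 0.
G(1) = mex({}) = 0
G(2) = mex({0}) = 1
G(3) = mex({0}) = 1
G(4) = mex({0, 1}) = 2
G(5) = mex({0, 1}) = 2
G(6) = mex({0, 1, 2}) = 3
G(7) = mex({0, 1, 2}) = 3
G(8) = mex({1, 2, 3}) = 0
G(9) = mex({1, 2, 3}) = 0
G(10) = mex({0, 2, 3}) = 1
G(11) = mex({0, 2, 3}) = 1
G(12) = mex({0, 1, 3}) = 2
G(13) = mex({0, 1, 3}) = 2
Observe that G(8)..G(13) = 0, 0, 1, 1, 2, 2 repeats G(0)..G(5) = 0, 0, 1, 1, 2, 2.
For k >= max(S) = 6, G(k) is determined by the previous 6 values G(k-6)..G(k-1); a window of 6 consecutive values has recurred shifted by 8, so by induction G(k + 8) = G(k) for all k >= 0: the sequence is periodic from the start with period 8.
One period: G(0..7) = 0, 0, 1, 1, 2, 2, 3, 3.
50 mod 8 = 2, so G(50) = G(2) = 1.

1


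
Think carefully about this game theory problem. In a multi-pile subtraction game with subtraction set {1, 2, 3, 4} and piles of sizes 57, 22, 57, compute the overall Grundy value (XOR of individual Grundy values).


Subtraction set: {1, 2, 3, 4}
For this subtraction set, G(n) = n mod 5 (period = max + 1 = 5).
Pile 1 (size 57): G(57) = 57 mod 5 = 2
Pile 2 (size 22): G(22) = 22 mod 5 = 2
Pile 3 (size 57): G(57) = 57 mod 5 = 2
Total Grundy value = XOR of all: 2 XOR 2 XOR 2 = 2

2


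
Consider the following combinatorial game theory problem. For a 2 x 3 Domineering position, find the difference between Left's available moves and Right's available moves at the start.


Board is 2 x 3 (rows x cols).
Left (vertical) placements: (rows-1) * cols = 1 * 3 = 3
Right (horizontal) placements: rows * (cols-1) = 2 * 2 = 4
Advantage = Left - Right = 3 - 4 = -1

-1


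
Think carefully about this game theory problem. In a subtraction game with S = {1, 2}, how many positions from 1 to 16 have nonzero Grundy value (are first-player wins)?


Subtraction set S = {1, 2}, so G(n) = n mod 3.
G(n) = 0 when n is a multiple of 3.
Multiples of 3 in [1, 16]: 5
N-positions (nonzero Grundy) = 16 - 5 = 11

11


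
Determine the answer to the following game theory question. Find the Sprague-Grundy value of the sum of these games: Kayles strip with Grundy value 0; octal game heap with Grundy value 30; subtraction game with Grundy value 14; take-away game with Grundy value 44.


By the Sprague-Grundy theorem, the Grundy value of a sum of games is the XOR of individual Grundy values.
Kayles strip: Grundy value = 0. Running XOR: 0 XOR 0 = 0
octal game heap: Grundy value = 30. Running XOR: 0 XOR 30 = 30
subtraction game: Grundy value = 14. Running XOR: 30 XOR 14 = 16
take-away game: Grundy value = 44. Running XOR: 16 XOR 44 = 60
The combined Grundy value is 60.

60


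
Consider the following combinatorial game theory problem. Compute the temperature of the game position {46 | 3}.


The game is {46 | 3}, a switch {a | b} with numbers a > b.
Cooling {a | b} by t gives {a - t | b + t}, which stops being hot when a - t = b + t, i.e. at t = (a - b)/2. So the temperature of a switch is (a - b)/2.
Temperature = (Left option - Right option) / 2
= (46 - (3)) / 2
= 43 / 2
= 43/2

43/2


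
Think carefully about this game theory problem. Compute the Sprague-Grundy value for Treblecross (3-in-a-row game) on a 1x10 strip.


Treblecross: place X on empty cells; 3-in-a-row wins.
Playing within two cells of an existing X lets the opponent win at once, so sensible play treats the cells i-2..i+2 around each X as dead. The player left with no safe cell loses, so this is a normal-play take-away game on strips of safe cells.
Placing X at cell i (0-indexed) of a strip of k safe cells leaves independent strips of sizes max(0, i-2) and max(0, k-i-3). Hence G(k) = mex{ G(max(0,i-2)) XOR G(max(0,k-i-3)) : 0 <= i < k }, with G(0) = 0.
G(1): splits (0,0):0^0=0 -> mex({0}) = 1
G(2): splits (0,0):0^0=0 -> mex({0}) = 1
G(3): splits (0,0):0^0=0 -> mex({0}) = 1
G(4): splits (0,1):0^1=1 (0,0):0^0=0 -> mex({0, 1}) = 2
G(5): splits (0,2):0^1=1 (0,1):0^1=1 (0,0):0^0=0 -> mex({0, 1}) = 2
G(6) = mex({1}) = 0
G(7) = mex({0, 1, 2}) = 3
G(8) = mex({0, 1, 2}) = 3
G(9) = mex({0, 2}) = 1
G(10) = mex({0, 2, 3}) = 1
Therefore G(10) = 1.

1


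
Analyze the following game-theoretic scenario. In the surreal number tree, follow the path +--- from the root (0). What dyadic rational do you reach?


Sign expansion: +---
Rule: track bounds (lo, hi), initially (-inf, +inf). On '+', the current value becomes lo and we move to the simplest number in (value, hi): value + 1 if hi = +inf, otherwise the midpoint (value + hi)/2. On '-', the current value becomes hi and we move to value - 1 if lo = -inf, otherwise the midpoint (lo + value)/2.
Start at 0.
Step 1: sign = +, move right. Bounds: (0, +inf). Value = 1
Step 2: sign = -, move left. Bounds: (0, 1). Value = 1/2
Step 3: sign = -, move left. Bounds: (0, 1/2). Value = 1/4
Step 4: sign = -, move left. Bounds: (0, 1/4). Value = 1/8
The surreal number with sign expansion +--- is 1/8.

1/8


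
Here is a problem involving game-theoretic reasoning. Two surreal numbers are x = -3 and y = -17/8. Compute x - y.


x = -3, y = -17/8
Converting to common denominator: 8
x = -24/8, y = -17/8
x - y = -3 - -17/8 = -7/8

-7/8


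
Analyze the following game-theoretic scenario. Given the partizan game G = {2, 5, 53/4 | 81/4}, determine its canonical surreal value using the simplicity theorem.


Left options: {2, 5, 53/4}, max = 53/4
Right options: {81/4}, min = 81/4
All options are numbers and max(Left) < min(Right), so by the simplicity theorem the value is the simplest (earliest-born) number strictly between 53/4 and 81/4.
Integers 14 through 20 all lie strictly between 53/4 and 81/4.
Among integers, the simplest (lowest birthday = smallest |n|; 0 is born on day 0, +-n on day n) is 14.
No non-integer in the interval can be simpler: if x is a non-integer in the interval, then floor(x) or ceil(x) also lies in the interval (the interval contains an integer), and both are proper prefixes of x's sign expansion, i.e. born earlier. So the game value is 14.
Game value = 14

14


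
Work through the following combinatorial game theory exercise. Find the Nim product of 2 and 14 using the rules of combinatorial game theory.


Nim multiplication is bilinear over XOR: (u XOR v) * w = (u*w) XOR (v*w).
So we split each operand into its bit components and XOR the pairwise Nim products.
2 = 2 (as XOR of powers of 2).
14 = 2 + 4 + 8 (as XOR of powers of 2).
Using the standard Nim-product table on single bits:
  2*2 = 3,   2*4 = 8,   2*8 = 12,
  4*4 = 6,   4*8 = 11,  8*8 = 13,
and  1*x = x (identity), k*l = l*k (commutative).
Pairwise Nim products:
  2 * 2 = 3
  2 * 4 = 8
  2 * 8 = 12
XOR them: 3 XOR 8 XOR 12 = 7.
Result: 2 * 14 = 7 (in Nim).

7


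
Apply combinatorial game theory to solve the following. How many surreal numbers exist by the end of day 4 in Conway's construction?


Day 0: {|} = 0 is born. Count = 1.
Day n: the number of surreal numbers born by day n is 2^(n+1) - 1.
By day 0: 2^1 - 1 = 1
By day 1: 2^2 - 1 = 3
By day 2: 2^3 - 1 = 7
By day 3: 2^4 - 1 = 15
By day 4: 2^5 - 1 = 31
By day 4: 31 surreal numbers.

31


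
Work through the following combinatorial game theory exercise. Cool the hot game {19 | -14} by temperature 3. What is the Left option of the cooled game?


Original game: {19 | -14} (a switch {a | b} with a > b).
Cooling by t (for t below the temperature (a - b)/2 = 33/2) taxes each move by t: {a | b} cooled by t is {a - t | b + t}.
Cooling amount: t = 3
Cooled Left option: 19 - 3 = 16
Cooled Right option: -14 + 3 = -11
Cooled game: {16 | -11}
Left option = 16

16


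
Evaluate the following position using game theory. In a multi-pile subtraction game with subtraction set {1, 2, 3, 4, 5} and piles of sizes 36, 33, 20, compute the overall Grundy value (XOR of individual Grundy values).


Subtraction set: {1, 2, 3, 4, 5}
For this subtraction set, G(n) = n mod 6 (period = max + 1 = 6).
Pile 1 (size 36): G(36) = 36 mod 6 = 0
Pile 2 (size 33): G(33) = 33 mod 6 = 3
Pile 3 (size 20): G(20) = 20 mod 6 = 2
Total Grundy value = XOR of all: 0 XOR 3 XOR 2 = 1

1


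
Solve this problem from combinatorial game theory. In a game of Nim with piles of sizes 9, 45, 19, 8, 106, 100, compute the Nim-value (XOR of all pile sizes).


We need the XOR (exclusive or) of all pile sizes.
After XOR-ing pile 1 (size 9): 0 XOR 9 = 9
After XOR-ing pile 2 (size 45): 9 XOR 45 = 36
After XOR-ing pile 3 (size 19): 36 XOR 19 = 55
After XOR-ing pile 4 (size 8): 55 XOR 8 = 63
After XOR-ing pile 5 (size 106): 63 XOR 106 = 85
After XOR-ing pile 6 (size 100): 85 XOR 100 = 49
The Nim-value of this position is 49.

49


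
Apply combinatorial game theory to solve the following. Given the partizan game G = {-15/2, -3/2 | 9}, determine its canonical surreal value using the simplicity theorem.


Left options: {-15/2, -3/2}, max = -3/2
Right options: {9}, min = 9
All options are numbers and max(Left) < min(Right), so by the simplicity theorem the value is the simplest (earliest-born) number strictly between -3/2 and 9.
Integers -1 through 8 all lie strictly between -3/2 and 9.
Among integers, the simplest (lowest birthday = smallest |n|; 0 is born on day 0, +-n on day n) is 0.
No non-integer in the interval can be simpler: if x is a non-integer in the interval, then floor(x) or ceil(x) also lies in the interval (the interval contains an integer), and both are proper prefixes of x's sign expansion, i.e. born earlier. So the game value is 0.
Game value = 0

0


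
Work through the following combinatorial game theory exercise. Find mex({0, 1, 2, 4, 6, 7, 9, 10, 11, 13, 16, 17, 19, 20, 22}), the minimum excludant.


Set = {0, 1, 2, 4, 6, 7, 9, 10, 11, 13, 16, 17, 19, 20, 22}
0 is in the set.
1 is in the set.
2 is in the set.
3 is NOT in the set. This is the mex.
mex = 3

3


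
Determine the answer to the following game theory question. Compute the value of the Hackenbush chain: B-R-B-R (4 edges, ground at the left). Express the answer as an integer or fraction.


Edges (from ground): B-R-B-R
By Berlekamp's sign-expansion rule, a Blue-Red Hackenbush stalk has the value of the surreal number whose sign sequence is the edge sequence with B -> + and R -> -.
Sign sequence: +-+-
Trace the sign expansion in the surreal number tree, starting from 0:
Edge 1: B (sign +) -> bounds (0, +inf), value = 1
Edge 2: R (sign -) -> bounds (0, 1), value = 1/2
Edge 3: B (sign +) -> bounds (1/2, 1), value = 3/4
Edge 4: R (sign -) -> bounds (1/2, 3/4), value = 5/8
Game value = 5/8

5/8


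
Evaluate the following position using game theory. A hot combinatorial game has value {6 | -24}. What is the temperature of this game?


The game is {6 | -24}, a switch {a | b} with numbers a > b.
Cooling {a | b} by t gives {a - t | b + t}, which stops being hot when a - t = b + t, i.e. at t = (a - b)/2. So the temperature of a switch is (a - b)/2.
Temperature = (Left option - Right option) / 2
= (6 - (-24)) / 2
= 30 / 2
= 15

15


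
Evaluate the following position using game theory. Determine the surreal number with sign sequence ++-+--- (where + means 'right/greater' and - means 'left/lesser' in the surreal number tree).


Sign expansion: ++-+---
Rule: track bounds (lo, hi), initially (-inf, +inf). On '+', the current value becomes lo and we move to the simplest number in (value, hi): value + 1 if hi = +inf, otherwise the midpoint (value + hi)/2. On '-', the current value becomes hi and we move to value - 1 if lo = -inf, otherwise the midpoint (lo + value)/2.
Start at 0.
Step 1: sign = +, move right. Bounds: (0, +inf). Value = 1
Step 2: sign = +, move right. Bounds: (1, +inf). Value = 2
Step 3: sign = -, move left. Bounds: (1, 2). Value = 3/2
Step 4: sign = +, move right. Bounds: (3/2, 2). Value = 7/4
Step 5: sign = -, move left. Bounds: (3/2, 7/4). Value = 13/8
Step 6: sign = -, move left. Bounds: (3/2, 13/8). Value = 25/16
Step 7: sign = -, move left. Bounds: (3/2, 25/16). Value = 49/32
The surreal number with sign expansion ++-+--- is 49/32.

49/32


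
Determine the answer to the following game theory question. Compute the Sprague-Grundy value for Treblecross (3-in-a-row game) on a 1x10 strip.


Treblecross: place X on empty cells; 3-in-a-row wins.
Playing within two cells of an existing X lets the opponent win at once, so sensible play treats the cells i-2..i+2 around each X as dead. The player left with no safe cell loses, so this is a normal-play take-away game on strips of safe cells.
Placing X at cell i (0-indexed) of a strip of k safe cells leaves independent strips of sizes max(0, i-2) and max(0, k-i-3). Hence G(k) = mex{ G(max(0,i-2)) XOR G(max(0,k-i-3)) : 0 <= i < k }, with G(0) = 0.
G(1): splits (0,0):0^0=0 -> mex({0}) = 1
G(2): splits (0,0):0^0=0 -> mex({0}) = 1
G(3): splits (0,0):0^0=0 -> mex({0}) = 1
G(4): splits (0,1):0^1=1 (0,0):0^0=0 -> mex({0, 1}) = 2
G(5): splits (0,2):0^1=1 (0,1):0^1=1 (0,0):0^0=0 -> mex({0, 1}) = 2
G(6) = mex({1}) = 0
G(7) = mex({0, 1, 2}) = 3
G(8) = mex({0, 1, 2}) = 3
G(9) = mex({0, 2}) = 1
G(10) = mex({0, 2, 3}) = 1
Therefore G(10) = 1.

1


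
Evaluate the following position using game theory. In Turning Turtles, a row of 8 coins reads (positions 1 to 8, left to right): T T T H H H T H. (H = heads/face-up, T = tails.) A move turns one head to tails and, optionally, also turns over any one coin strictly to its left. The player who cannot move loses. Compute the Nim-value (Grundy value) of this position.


Coins: T T T H H H T H
Key fact: a single head at position k behaves exactly like a Nim heap of size k (turning it to T and optionally flipping a coin at j < k corresponds to moving the heap from k to j, or to 0), and heads combine as a disjunctive sum (two heads at the same place would cancel, matching j XOR j = 0). So the Nim-value is the XOR of the 1-indexed positions of the heads.
Face-up positions (1-indexed): [4, 5, 6, 8]
XOR 0 with 4: 0 XOR 4 = 4
XOR 4 with 5: 4 XOR 5 = 1
XOR 1 with 6: 1 XOR 6 = 7
XOR 7 with 8: 7 XOR 8 = 15
Nim-value = 15

15


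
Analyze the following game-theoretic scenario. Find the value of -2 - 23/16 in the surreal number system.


x = -2, y = 23/16
Converting to common denominator: 16
x = -32/16, y = 23/16
x - y = -2 - 23/16 = -55/16

-55/16


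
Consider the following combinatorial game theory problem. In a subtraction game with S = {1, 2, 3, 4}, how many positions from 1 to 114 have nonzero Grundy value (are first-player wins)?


Subtraction set S = {1, 2, 3, 4}, so G(n) = n mod 5.
G(n) = 0 when n is a multiple of 5.
Multiples of 5 in [1, 114]: 22
N-positions (nonzero Grundy) = 114 - 22 = 92

92


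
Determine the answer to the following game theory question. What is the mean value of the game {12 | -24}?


Game = {12 | -24}, a switch {a | b} with numbers a > b.
Its thermograph has left wall a - t and right wall b + t, which meet at t = (a - b)/2, where both equal (a + b)/2. So the mast (mean value) is at (a + b)/2.
Mean = (12 + (-24))/2 = -12/2 = -6

-6


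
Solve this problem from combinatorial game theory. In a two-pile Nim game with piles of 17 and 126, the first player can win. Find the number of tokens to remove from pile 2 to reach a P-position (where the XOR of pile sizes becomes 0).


Piles: 17 and 126
Current XOR: 17 XOR 126 = 111 (non-zero, so this is an N-position).
To make the XOR zero, we need to find a move that balances the piles.
For pile 2 (size 126): target = 126 XOR 111 = 17
We reduce pile 2 from 126 to 17.
Tokens removed: 126 - 17 = 109
Verification: 17 XOR 17 = 0

109


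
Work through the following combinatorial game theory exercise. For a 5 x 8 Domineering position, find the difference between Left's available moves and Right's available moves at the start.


Board is 5 x 8 (rows x cols).
Left (vertical) placements: (rows-1) * cols = 4 * 8 = 32
Right (horizontal) placements: rows * (cols-1) = 5 * 7 = 35
Advantage = Left - Right = 32 - 35 = -3

-3


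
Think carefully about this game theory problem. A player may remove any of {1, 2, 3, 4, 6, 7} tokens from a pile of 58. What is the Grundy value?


The subtraction set is S = {1, 2, 3, 4, 6, 7}.
G(k) = mex{ G(k - s) : s in S, s <= k }. We compute iteratively: G(0) = 0.
G(1) = mex({0}) = 1
G(2) = mex({0, 1}) = 2
G(3) = mex({0, 1, 2}) = 3
G(4) = mex({0, 1, 2, 3}) = 4
G(5) = mex({1, 2, 3, 4}) = 0
G(6) = mex({0, 2, 3, 4}) = 1
G(7) = mex({0, 1, 3, 4}) = 2
G(8) = mex({0, 1, 2, 4}) = 3
G(9) = mex({0, 1, 2, 3}) = 4
G(10) = mex({1, 2, 3, 4}) = 0
G(11) = mex({0, 2, 3, 4}) = 1
Observe that G(5)..G(11) = 0, 1, 2, 3, 4, 0, 1 repeats G(0)..G(6) = 0, 1, 2, 3, 4, 0, 1.
For k >= max(S) = 7, G(k) is determined by the previous 7 values G(k-7)..G(k-1); a window of 7 consecutive values has recurred shifted by 5, so by induction G(k + 5) = G(k) for all k >= 0: the sequence is periodic from the start with period 5.
One period: G(0..4) = 0, 1, 2, 3, 4.
58 mod 5 = 3, so G(58) = G(3) = 3.

3


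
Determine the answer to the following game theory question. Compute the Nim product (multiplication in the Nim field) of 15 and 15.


Nim multiplication is bilinear over XOR: (u XOR v) * w = (u*w) XOR (v*w).
So we split each operand into its bit components and XOR the pairwise Nim products.
15 = 1 + 2 + 4 + 8 (as XOR of powers of 2).
15 = 1 + 2 + 4 + 8 (as XOR of powers of 2).
Using the standard Nim-product table on single bits:
  2*2 = 3,   2*4 = 8,   2*8 = 12,
  4*4 = 6,   4*8 = 11,  8*8 = 13,
and  1*x = x (identity), k*l = l*k (commutative).
Pairwise Nim products:
  1 * 1 = 1
  1 * 2 = 2
  1 * 4 = 4
  1 * 8 = 8
  2 * 1 = 2
  2 * 2 = 3
  2 * 4 = 8
  2 * 8 = 12
  4 * 1 = 4
  4 * 2 = 8
  4 * 4 = 6
  4 * 8 = 11
  8 * 1 = 8
  8 * 2 = 12
  8 * 4 = 11
  8 * 8 = 13
XOR them: 1 XOR 2 XOR 4 XOR 8 XOR 2 XOR 3 XOR 8 XOR 12 XOR 4 XOR 8 XOR 6 XOR 11 XOR 8 XOR 12 XOR 11 XOR 13 = 9.
Result: 15 * 15 = 9 (in Nim).

9


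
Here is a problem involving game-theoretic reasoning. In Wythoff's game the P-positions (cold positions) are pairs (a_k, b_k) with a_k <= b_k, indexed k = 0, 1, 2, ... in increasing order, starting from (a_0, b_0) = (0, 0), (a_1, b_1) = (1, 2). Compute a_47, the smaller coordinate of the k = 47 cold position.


By Wythoff's theorem, a_k = floor(k * phi) and b_k = floor(k * phi^2) = a_k + k, where phi = (1 + sqrt(5))/2 is the golden ratio.
phi = (1 + sqrt(5))/2 = 1.618034
k = 47
k * phi = 47 * 1.618034 = 76.047597
a_47 = floor(k * phi) = 76

76


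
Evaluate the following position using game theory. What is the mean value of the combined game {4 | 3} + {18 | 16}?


G1 = {4 | 3}, G2 = {18 | 16}
Each is a switch {a | b} with numbers a > b; its mean value is (a + b)/2, and mean value is additive over game sums: m(G1 + G2) = m(G1) + m(G2).
Mean of G1 = (4 + (3))/2 = 7/2 = 7/2
Mean of G2 = (18 + (16))/2 = 34/2 = 17
Mean of G1 + G2 = 7/2 + 17 = 41/2

41/2


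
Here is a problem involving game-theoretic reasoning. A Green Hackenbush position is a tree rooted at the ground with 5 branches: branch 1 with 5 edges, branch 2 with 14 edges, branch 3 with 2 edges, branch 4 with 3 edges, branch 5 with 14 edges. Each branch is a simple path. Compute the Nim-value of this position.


The tree has 5 branches from the ground vertex.
In Green Hackenbush, the Nim-value of a simple path of length k is k.
Branch 1: length 5, Nim-value = 5
Branch 2: length 14, Nim-value = 14
Branch 3: length 2, Nim-value = 2
Branch 4: length 3, Nim-value = 3
Branch 5: length 14, Nim-value = 14
Total Nim-value = XOR of all branch values:
0 XOR 5 = 5
5 XOR 14 = 11
11 XOR 2 = 9
9 XOR 3 = 10
10 XOR 14 = 4
Nim-value of the tree = 4

4


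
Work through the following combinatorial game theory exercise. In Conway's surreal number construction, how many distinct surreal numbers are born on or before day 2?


Day 0: {|} = 0 is born. Count = 1.
Day n: the number of surreal numbers born by day n is 2^(n+1) - 1.
By day 0: 2^1 - 1 = 1
By day 1: 2^2 - 1 = 3
By day 2: 2^3 - 1 = 7
By day 2: 7 surreal numbers.

7


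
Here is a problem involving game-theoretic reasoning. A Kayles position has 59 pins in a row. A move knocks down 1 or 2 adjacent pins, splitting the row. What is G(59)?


Kayles: a move removes 1 or 2 adjacent pins from a contiguous row.
Removing pins from a row of k leaves two independent rows (a, b) with a + b = k - 1 (one pin) or a + b = k - 2 (two pins); an end removal gives a = 0.
By Sprague-Grundy, G(k) = mex{ G(a) XOR G(b) } over all these splits. G(0) = 0.
G(1): splits (0,0):0^0=0 -> mex({0}) = 1
G(2): splits (0,1):0^1=1 (0,0):0^0=0 -> mex({0, 1}) = 2
G(3): splits (0,2):0^2=2 (1,1):1^1=0 (0,1):0^1=1 -> mex({0, 1, 2}) = 3
G(4): splits (0,3):0^3=3 (1,2):1^2=3 (0,2):0^2=2 (1,1):1^1=0 -> mex({0, 2, 3}) = 1
G(5): splits (0,4):0^1=1 (1,3):1^3=2 (2,2):2^2=0 (0,3):0^3=3 (1,2):1^2=3 -> mex({0, 1, 2, 3}) = 4
G(6) = mex({0, 1, 2, 4}) = 3
G(7) = mex({0, 1, 3, 4, 5}) = 2
G(8) = mex({0, 2, 3, 5, 6}) = 1
G(9) = mex({0, 1, 2, 3, 6, 7}) = 4
G(10) = mex({0, 1, 3, 4, 5, 7}) = 2
G(11) = mex({0, 1, 2, 3, 4, 5}) = 6
G(12) = mex({0, 1, 2, 3, 5, 6, 7}) = 4
G(13) = mex({0, 2, 3, 4, 6, 7}) = 1
G(14) = mex({0, 1, 4, 5, 6, 7}) = 2
G(15) = mex({0, 1, 2, 3, 4, 5, 6}) = 7
G(16) = mex({0, 2, 3, 5, 6, 7}) = 1
G(17) = mex({0, 1, 2, 3, 5, 6, 7}) = 4
G(18) = mex({0, 1, 2, 4, 5, 6}) = 3
G(19) = mex({0, 1, 3, 4, 5, 7}) = 2
G(20) = mex({0, 2, 3, 4, 5, 6, 7}) = 1
G(21) = mex({0, 1, 2, 3, 5, 6, 7}) = 4
G(22) = mex({0, 1, 2, 3, 4, 5, 7}) = 6
G(23) = mex({0, 1, 2, 3, 4, 5, 6}) = 7
G(24) = mex({0, 1, 2, 3, 5, 6, 7}) = 4
G(25) = mex({0, 2, 3, 4, 6, 7}) = 1
G(26) = mex({0, 1, 3, 4, 5, 6, 7}) = 2
G(27) = mex({0, 1, 2, 3, 4, 5, 6, 7}) = 8
G(28) = mex({0, 1, 2, 3, 4, 6, 7, 8}) = 5
G(29) = mex({0, 1, 2, 3, 5, 6, 7, 8, 9}) = 4
G(30) = mex({0, 1, 2, 3, 4, 5, 6, 9, 10}) = 7
G(31) = mex({0, 1, 3, 4, 5, 7, 10, 11}) = 2
G(32) = mex({0, 2, 3, 4, 5, 6, 7, 9, 11}) = 1
G(33) = mex({0, 1, 2, 3, 4, 5, 6, 7, 9, 12}) = 8
G(34) = mex({0, 1, 2, 3, 4, 5, 7, 8, 11, 12}) = 6
G(35) = mex({0, 1, 2, 3, 4, 5, 6, 8, 9, 10, 11}) = 7
G(36) = mex({0, 1, 2, 3, 5, 6, 7, 9, 10}) = 4
G(37) = mex({0, 2, 3, 4, 6, 7, 9, 10, 11, 12}) = 1
G(38) = mex({0, 1, 3, 4, 5, 6, 7, 9, 10, 11, 12}) = 2
G(39) = mex({0, 1, 2, 4, 5, 6, 7, 9, 10, 12, 14}) = 3
G(40) = mex({0, 2, 3, 4, 6, 7, 11, 12, 14}) = 1
G(41) = mex({0, 1, 2, 3, 5, 6, 7, 9, 10, 11, 12}) = 4
G(42) = mex({0, 1, 2, 3, 4, 5, 6, 9, 10}) = 7
G(43) = mex({0, 1, 3, 4, 5, 7, 9, 10, 12, 15}) = 2
G(44) = mex({0, 2, 3, 4, 5, 6, 7, 9, 10, 12, 15}) = 1
G(45) = mex({0, 1, 2, 3, 4, 5, 6, 7, 9, 10, 12, 14}) = 8
G(46) = mex({0, 1, 3, 4, 5, 7, 8, 11, 12, 14}) = 2
G(47) = mex({0, 1, 2, 3, 4, 5, 6, 8, 9, 10, 11, 12}) = 7
G(48) = mex({0, 1, 2, 3, 5, 6, 7, 9, 10}) = 4
G(49) = mex({0, 2, 3, 4, 6, 7, 9, 10, 11, 12, 15}) = 1
G(50) = mex({0, 1, 4, 5, 6, 7, 9, 11, 12, 14, 15}) = 2
G(51) = mex({0, 1, 2, 3, 4, 5, 6, 7, 9, 12, 14, 15}) = 8
G(52) = mex({0, 2, 3, 4, 5, 6, 7, 8, 11, 12, 15}) = 1
G(53) = mex({0, 1, 2, 3, 5, 6, 7, 8, 9, 10, 11, 12}) = 4
G(54) = mex({0, 1, 2, 3, 4, 5, 6, 9, 10}) = 7
G(55) = mex({0, 1, 3, 4, 5, 7, 9, 10, 11, 12}) = 2
G(56) = mex({0, 2, 3, 4, 5, 6, 7, 9, 10, 11, 12, 13, 14}) = 1
G(57) = mex({0, 1, 2, 3, 5, 6, 7, 9, 10, 12, 13, 14, 15}) = 4
G(58) = mex({0, 1, 3, 4, 5, 7, 11, 12, 14, 15}) = 2
G(59) = mex({0, 1, 2, 3, 4, 5, 6, 9, 10, 11, 12, 15}) = 7
Therefore G(59) = 7.

7


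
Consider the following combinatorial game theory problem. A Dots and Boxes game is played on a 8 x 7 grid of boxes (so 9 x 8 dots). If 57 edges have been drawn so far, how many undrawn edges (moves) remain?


Grid: 8 x 7 boxes, i.e. 9 rows and 8 columns of dots.
Horizontal edges: (rows + 1) * cols = 9 * 7 = 63
Vertical edges: rows * (cols + 1) = 8 * 8 = 64
Total edges: 63 + 64 = 127
Edges drawn: 57
Remaining: 127 - 57 = 70

70


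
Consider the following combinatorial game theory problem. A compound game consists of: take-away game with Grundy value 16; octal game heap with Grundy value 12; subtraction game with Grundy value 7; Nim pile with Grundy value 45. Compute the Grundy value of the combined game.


By the Sprague-Grundy theorem, the Grundy value of a sum of games is the XOR of individual Grundy values.
take-away game: Grundy value = 16. Running XOR: 0 XOR 16 = 16
octal game heap: Grundy value = 12. Running XOR: 16 XOR 12 = 28
subtraction game: Grundy value = 7. Running XOR: 28 XOR 7 = 27
Nim pile: Grundy value = 45. Running XOR: 27 XOR 45 = 54
The combined Grundy value is 54.

54
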